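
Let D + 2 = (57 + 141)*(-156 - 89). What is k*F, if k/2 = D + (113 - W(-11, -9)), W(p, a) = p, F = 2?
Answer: -193552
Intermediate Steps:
D = -48512 (D = -2 + (57 + 141)*(-156 - 89) = -2 + 198*(-245) = -2 - 48510 = -48512)
k = -96776 (k = 2*(-48512 + (113 - 1*(-11))) = 2*(-48512 + (113 + 11)) = 2*(-48512 + 124) = 2*(-48388) = -96776)
k*F = -96776*2 = -193552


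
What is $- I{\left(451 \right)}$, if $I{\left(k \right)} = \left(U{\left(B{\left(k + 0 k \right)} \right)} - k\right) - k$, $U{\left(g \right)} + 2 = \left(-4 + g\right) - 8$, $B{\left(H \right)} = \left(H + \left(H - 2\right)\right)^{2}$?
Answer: $-809084$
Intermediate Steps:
$B{\left(H \right)} = \left(-2 + 2 H\right)^{2}$ ($B{\left(H \right)} = \left(H + \left(-2 + H\right)\right)^{2} = \left(-2 + 2 H\right)^{2}$)
$U{\left(g \right)} = -14 + g$ ($U{\left(g \right)} = -2 + \left(\left(-4 + g\right) - 8\right) = -2 + \left(-12 + g\right) = -14 + g$)
$I{\left(k \right)} = -14 - 2 k + 4 \left(-1 + k\right)^{2}$ ($I{\left(k \right)} = \left(\left(-14 + 4 \left(-1 + \left(k + 0 k\right)\right)^{2}\right) - k\right) - k = \left(\left(-14 + 4 \left(-1 + \left(k + 0\right)\right)^{2}\right) - k\right) - k = \left(\left(-14 + 4 \left(-1 + k\right)^{2}\right) - k\right) - k = \left(-14 - k + 4 \left(-1 + k\right)^{2}\right) - k = -14 - 2 k + 4 \left(-1 + k\right)^{2}$)
$- I{\left(451 \right)} = - (-10 - 4510 + 4 \cdot 451^{2}) = - (-10 - 4510 + 4 \cdot 203401) = - (-10 - 4510 + 813604) = \left(-1\right) 809084 = -809084$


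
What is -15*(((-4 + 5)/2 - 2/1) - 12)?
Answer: 405/2 ≈ 202.50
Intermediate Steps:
-15*(((-4 + 5)/2 - 2/1) - 12) = -15*((1*(1/2) - 2*1) - 12) = -15*((1/2 - 2) - 12) = -15*(-3/2 - 12) = -15*(-27/2) = 405/2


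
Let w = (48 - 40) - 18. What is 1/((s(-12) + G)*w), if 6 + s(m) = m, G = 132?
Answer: -1/1140 ≈ -0.00087719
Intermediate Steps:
s(m) = -6 + m
w = -10 (w = 8 - 18 = -10)
1/((s(-12) + G)*w) = 1/(((-6 - 12) + 132)*(-10)) = 1/((-18 + 132)*(-10)) = 1/(114*(-10)) = 1/(-1140) = -1/1140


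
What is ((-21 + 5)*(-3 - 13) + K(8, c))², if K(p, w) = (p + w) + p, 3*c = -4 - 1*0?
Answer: 659344/9 ≈ 73261.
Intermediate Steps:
c = -4/3 (c = (-4 - 1*0)/3 = (-4 + 0)/3 = (⅓)*(-4) = -4/3 ≈ -1.3333)
K(p, w) = w + 2*p
((-21 + 5)*(-3 - 13) + K(8, c))² = ((-21 + 5)*(-3 - 13) + (-4/3 + 2*8))² = (-16*(-16) + (-4/3 + 16))² = (256 + 44/3)² = (812/3)² = 659344/9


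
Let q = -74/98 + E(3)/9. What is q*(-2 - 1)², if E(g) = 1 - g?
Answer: -431/49 ≈ -8.7959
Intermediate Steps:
q = -431/441 (q = -74/98 + (1 - 1*3)/9 = -74*1/98 + (1 - 3)*(⅑) = -37/49 - 2*⅑ = -37/49 - 2/9 = -431/441 ≈ -0.97732)
q*(-2 - 1)² = -431*(-2 - 1)²/441 = -431/441*(-3)² = -431/441*9 = -431/49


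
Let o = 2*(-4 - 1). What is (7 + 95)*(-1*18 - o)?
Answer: -816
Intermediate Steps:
o = -10 (o = 2*(-5) = -10)
(7 + 95)*(-1*18 - o) = (7 + 95)*(-1*18 - 1*(-10)) = 102*(-18 + 10) = 102*(-8) = -816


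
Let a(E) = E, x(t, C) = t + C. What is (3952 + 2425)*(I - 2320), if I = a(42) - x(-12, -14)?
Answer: -14361004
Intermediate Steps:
x(t, C) = C + t
I = 68 (I = 42 - (-14 - 12) = 42 - 1*(-26) = 42 + 26 = 68)
(3952 + 2425)*(I - 2320) = (3952 + 2425)*(68 - 2320) = 6377*(-2252) = -14361004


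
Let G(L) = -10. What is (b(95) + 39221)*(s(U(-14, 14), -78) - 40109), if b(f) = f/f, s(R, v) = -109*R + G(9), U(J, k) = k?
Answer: -1633400190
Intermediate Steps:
s(R, v) = -10 - 109*R (s(R, v) = -109*R - 10 = -10 - 109*R)
b(f) = 1
(b(95) + 39221)*(s(U(-14, 14), -78) - 40109) = (1 + 39221)*((-10 - 109*14) - 40109) = 39222*((-10 - 1526) - 40109) = 39222*(-1536 - 40109) = 39222*(-41645) = -1633400190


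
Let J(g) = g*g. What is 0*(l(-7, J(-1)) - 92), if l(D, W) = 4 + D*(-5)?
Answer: 0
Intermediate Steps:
J(g) = g²
l(D, W) = 4 - 5*D
0*(l(-7, J(-1)) - 92) = 0*((4 - 5*(-7)) - 92) = 0*((4 + 35) - 92) = 0*(39 - 92) = 0*(-53) = 0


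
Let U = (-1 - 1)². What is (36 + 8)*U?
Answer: 176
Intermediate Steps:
U = 4 (U = (-2)² = 4)
(36 + 8)*U = (36 + 8)*4 = 44*4 = 176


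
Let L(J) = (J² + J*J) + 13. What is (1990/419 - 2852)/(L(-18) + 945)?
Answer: -596499/336457 ≈ -1.7729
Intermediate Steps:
L(J) = 13 + 2*J² (L(J) = (J² + J²) + 13 = 2*J² + 13 = 13 + 2*J²)
(1990/419 - 2852)/(L(-18) + 945) = (1990/419 - 2852)/((13 + 2*(-18)²) + 945) = (1990*(1/419) - 2852)/((13 + 2*324) + 945) = (1990/419 - 2852)/((13 + 648) + 945) = -1192998/(419*(661 + 945)) = -1192998/419/1606 = -1192998/419*1/1606 = -596499/336457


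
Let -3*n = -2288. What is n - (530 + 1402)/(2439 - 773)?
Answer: 271858/357 ≈ 761.51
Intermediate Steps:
n = 2288/3 (n = -⅓*(-2288) = 2288/3 ≈ 762.67)
n - (530 + 1402)/(2439 - 773) = 2288/3 - (530 + 1402)/(2439 - 773) = 2288/3 - 1932/1666 = 2288/3 - 1*138/119 = 2288/3 - 138/119 = 271858/357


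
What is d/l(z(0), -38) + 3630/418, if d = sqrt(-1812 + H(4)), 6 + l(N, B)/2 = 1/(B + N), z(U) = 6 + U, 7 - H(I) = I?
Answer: 165/19 - 48*I*sqrt(201)/193 ≈ 8.6842 - 3.526*I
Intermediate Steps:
H(I) = 7 - I
l(N, B) = -12 + 2/(B + N)
d = 3*I*sqrt(201) (d = sqrt(-1812 + (7 - 1*4)) = sqrt(-1812 + (7 - 4)) = sqrt(-1812 + 3) = sqrt(-1809) = 3*I*sqrt(201) ≈ 42.532*I)
d/l(z(0), -38) + 3630/418 = (3*I*sqrt(201))/((2*(1 - 6*(-38) - 6*(6 + 0))/(-38 + (6 + 0)))) + 3630/418 = (3*I*sqrt(201))/((2*(1 + 228 - 6*6)/(-38 + 6))) + 3630*(1/418) = (3*I*sqrt(201))/((2*(1 + 228 - 36)/(-32))) + 165/19 = (3*I*sqrt(201))/((2*(-1/32)*193)) + 165/19 = (3*I*sqrt(201))/(-193/16) + 165/19 = (3*I*sqrt(201))*(-16/193) + 165/19 = -48*I*sqrt(201)/193 + 165/19 = 165/19 - 48*I*sqrt(201)/193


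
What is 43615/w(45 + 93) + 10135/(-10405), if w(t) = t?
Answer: 90483089/287178 ≈ 315.08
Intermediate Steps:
43615/w(45 + 93) + 10135/(-10405) = 43615/(45 + 93) + 10135/(-10405) = 43615/138 + 10135*(-1/10405) = 43615*(1/138) - 2027/2081 = 43615/138 - 2027/2081 = 90483089/287178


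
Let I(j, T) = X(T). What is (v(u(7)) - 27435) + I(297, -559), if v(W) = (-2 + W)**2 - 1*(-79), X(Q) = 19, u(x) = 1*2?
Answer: -27337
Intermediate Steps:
u(x) = 2
v(W) = 79 + (-2 + W)**2 (v(W) = (-2 + W)**2 + 79 = 79 + (-2 + W)**2)
I(j, T) = 19
(v(u(7)) - 27435) + I(297, -559) = ((79 + (-2 + 2)**2) - 27435) + 19 = ((79 + 0**2) - 27435) + 19 = ((79 + 0) - 27435) + 19 = (79 - 27435) + 19 = -27356 + 19 = -27337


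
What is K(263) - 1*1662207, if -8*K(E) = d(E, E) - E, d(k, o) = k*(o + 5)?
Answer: -13367877/8 ≈ -1.6710e+6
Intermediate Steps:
d(k, o) = k*(5 + o)
K(E) = E/8 - E*(5 + E)/8 (K(E) = -(E*(5 + E) - E)/8 = -(-E + E*(5 + E))/8 = E/8 - E*(5 + E)/8)
K(263) - 1*1662207 = (⅛)*263*(-4 - 1*263) - 1*1662207 = (⅛)*263*(-4 - 263) - 1662207 = (⅛)*263*(-267) - 1662207 = -70221/8 - 1662207 = -13367877/8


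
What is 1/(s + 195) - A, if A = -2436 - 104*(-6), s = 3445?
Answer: 6595681/3640 ≈ 1812.0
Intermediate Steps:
A = -1812 (A = -2436 - 1*(-624) = -2436 + 624 = -1812)
1/(s + 195) - A = 1/(3445 + 195) - 1*(-1812) = 1/3640 + 1812 = 6595681/3640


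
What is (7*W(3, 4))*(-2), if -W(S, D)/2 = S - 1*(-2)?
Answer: 140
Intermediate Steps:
W(S, D) = -4 - 2*S (W(S, D) = -2*(S - 1*(-2)) = -2*(S + 2) = -2*(2 + S) = -4 - 2*S)
(7*W(3, 4))*(-2) = (7*(-4 - 2*3))*(-2) = (7*(-4 - 6))*(-2) = (7*(-10))*(-2) = -70*(-2) = 140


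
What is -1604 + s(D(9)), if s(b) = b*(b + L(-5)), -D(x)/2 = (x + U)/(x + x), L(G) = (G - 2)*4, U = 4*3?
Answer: -13799/9 ≈ -1533.2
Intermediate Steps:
U = 12
L(G) = -8 + 4*G (L(G) = (-2 + G)*4 = -8 + 4*G)
D(x) = -(12 + x)/x (D(x) = -2*(x + 12)/(x + x) = -2*(12 + x)/(2*x) = -2*(12 + x)*1/(2*x) = -(12 + x)/x)
s(b) = b*(-28 + b) (s(b) = b*(b + (-8 + 4*(-5))) = b*(b + (-8 - 20)) = b*(b - 28) = b*(-28 + b))
-1604 + s(D(9)) = -1604 + ((-12 - 1*9)/9)*(-28 + (-12 - 1*9)/9) = -1604 + ((-12 - 9)/9)*(-28 + (-12 - 9)/9) = -1604 + ((⅑)*(-21))*(-28 + (⅑)*(-21)) = -1604 - 7*(-28 - 7/3)/3 = -1604 - 7/3*(-91/3) = -1604 + 637/9 = -13799/9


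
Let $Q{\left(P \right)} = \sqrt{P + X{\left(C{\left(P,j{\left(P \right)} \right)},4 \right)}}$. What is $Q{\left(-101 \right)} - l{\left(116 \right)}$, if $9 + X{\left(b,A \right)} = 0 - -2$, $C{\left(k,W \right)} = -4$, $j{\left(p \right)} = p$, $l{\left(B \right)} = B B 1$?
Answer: $-13456 + 6 i \sqrt{3} \approx -13456.0 + 10.392 i$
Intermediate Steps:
$l{\left(B \right)} = B^{2}$ ($l{\left(B \right)} = B^{2} \cdot 1 = B^{2}$)
$X{\left(b,A \right)} = -7$ ($X{\left(b,A \right)} = -9 + \left(0 - -2\right) = -9 + \left(0 + 2\right) = -9 + 2 = -7$)
$Q{\left(P \right)} = \sqrt{-7 + P}$ ($Q{\left(P \right)} = \sqrt{P - 7} = \sqrt{-7 + P}$)
$Q{\left(-101 \right)} - l{\left(116 \right)} = \sqrt{-7 - 101} - 116^{2} = \sqrt{-108} - 13456 = 6 i \sqrt{3} - 13456 = -13456 + 6 i \sqrt{3}$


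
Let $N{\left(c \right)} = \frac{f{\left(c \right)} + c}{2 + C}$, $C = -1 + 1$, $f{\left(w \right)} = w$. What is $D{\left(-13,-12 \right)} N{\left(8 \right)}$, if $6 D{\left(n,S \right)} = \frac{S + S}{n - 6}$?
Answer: $\frac{32}{19} \approx 1.6842$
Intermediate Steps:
$C = 0$
$N{\left(c \right)} = c$ ($N{\left(c \right)} = \frac{c + c}{2 + 0} = \frac{2 c}{2} = 2 c \frac{1}{2} = c$)
$D{\left(n,S \right)} = \frac{S}{3 \left(-6 + n\right)}$ ($D{\left(n,S \right)} = \frac{\left(S + S\right) \frac{1}{n - 6}}{6} = \frac{2 S \frac{1}{-6 + n}}{6} = \frac{S}{3 \left(-6 + n\right)}$)
$D{\left(-13,-12 \right)} N{\left(8 \right)} = \frac{1}{3} \left(-12\right) \frac{1}{-6 - 13} \cdot 8 = \frac{1}{3} \left(-12\right) \frac{1}{-19} \cdot 8 = \frac{1}{3} \left(-12\right) \left(- \frac{1}{19}\right) 8 = \frac{4}{19} \cdot 8 = \frac{32}{19}$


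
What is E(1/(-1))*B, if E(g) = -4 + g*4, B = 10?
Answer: -80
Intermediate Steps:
E(g) = -4 + 4*g
E(1/(-1))*B = (-4 + 4*(1/(-1)))*10 = (-4 + 4*(1*(-1)))*10 = (-4 + 4*(-1))*10 = (-4 - 4)*10 = -8*10 = -80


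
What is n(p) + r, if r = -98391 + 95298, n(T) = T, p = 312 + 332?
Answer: -2449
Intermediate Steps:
p = 644
r = -3093
n(p) + r = 644 - 3093 = -2449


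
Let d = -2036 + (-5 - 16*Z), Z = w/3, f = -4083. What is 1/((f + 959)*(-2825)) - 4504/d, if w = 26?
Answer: 119247460139/57708636700 ≈ 2.0664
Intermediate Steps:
Z = 26/3 ≈ 8.6667
d = -6539/3 (d = -2036 + (-5 - 16*26/3) = -2036 + (-5 - 416/3) = -2036 - 431/3 = -6539/3 ≈ -2179.7)
1/((f + 959)*(-2825)) - 4504/d = 1/((-4083 + 959)*(-2825)) - 4504/(-6539/3) = -1/2825/(-3124) - 4504*(-3/6539) = -1/3124*(-1/2825) + 13512/6539 = 1/8825300 + 13512/6539 = 119247460139/57708636700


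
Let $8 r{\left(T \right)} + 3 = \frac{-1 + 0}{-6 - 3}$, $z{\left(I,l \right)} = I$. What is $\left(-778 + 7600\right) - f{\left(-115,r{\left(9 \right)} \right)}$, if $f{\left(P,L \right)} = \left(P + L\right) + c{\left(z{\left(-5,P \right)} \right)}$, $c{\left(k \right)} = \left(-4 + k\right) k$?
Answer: $\frac{248125}{36} \approx 6892.4$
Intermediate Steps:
$r{\left(T \right)} = - \frac{13}{36}$ ($r{\left(T \right)} = - \frac{3}{8} + \frac{\left(-1 + 0\right) \frac{1}{-6 - 3}}{8} = - \frac{3}{8} + \frac{\left(-1\right) \frac{1}{-9}}{8} = - \frac{3}{8} + \frac{\left(-1\right) \left(- \frac{1}{9}\right)}{8} = - \frac{3}{8} + \frac{1}{8} \cdot \frac{1}{9} = - \frac{3}{8} + \frac{1}{72} = - \frac{13}{36}$)
$c{\left(k \right)} = k \left(-4 + k\right)$
$f{\left(P,L \right)} = 45 + L + P$ ($f{\left(P,L \right)} = \left(P + L\right) - 5 \left(-4 - 5\right) = \left(L + P\right) - -45 = \left(L + P\right) + 45 = 45 + L + P$)
$\left(-778 + 7600\right) - f{\left(-115,r{\left(9 \right)} \right)} = \left(-778 + 7600\right) - \left(45 - \frac{13}{36} - 115\right) = 6822 - - \frac{2533}{36} = 6822 + \frac{2533}{36} = \frac{248125}{36}$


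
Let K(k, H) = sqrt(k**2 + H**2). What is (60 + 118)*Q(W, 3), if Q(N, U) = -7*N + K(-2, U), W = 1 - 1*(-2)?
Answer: -3738 + 178*sqrt(13) ≈ -3096.2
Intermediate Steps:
K(k, H) = sqrt(H**2 + k**2)
W = 3 (W = 1 + 2 = 3)
Q(N, U) = sqrt(4 + U**2) - 7*N (Q(N, U) = -7*N + sqrt(U**2 + (-2)**2) = -7*N + sqrt(U**2 + 4) = -7*N + sqrt(4 + U**2) = sqrt(4 + U**2) - 7*N)
(60 + 118)*Q(W, 3) = (60 + 118)*(sqrt(4 + 3**2) - 7*3) = 178*(sqrt(4 + 9) - 21) = 178*(sqrt(13) - 21) = 178*(-21 + sqrt(13)) = -3738 + 178*sqrt(13)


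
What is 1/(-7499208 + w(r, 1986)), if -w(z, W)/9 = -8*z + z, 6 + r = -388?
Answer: -1/7524030 ≈ -1.3291e-7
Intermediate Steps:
r = -394 (r = -6 - 388 = -394)
w(z, W) = 63*z (w(z, W) = -9*(-8*z + z) = -(-63)*z = 63*z)
1/(-7499208 + w(r, 1986)) = 1/(-7499208 + 63*(-394)) = 1/(-7499208 - 24822) = 1/(-7524030) = -1/7524030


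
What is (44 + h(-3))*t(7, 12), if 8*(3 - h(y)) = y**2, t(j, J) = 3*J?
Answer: 3303/2 ≈ 1651.5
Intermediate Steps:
h(y) = 3 - y**2/8
(44 + h(-3))*t(7, 12) = (44 + (3 - 1/8*(-3)**2))*(3*12) = (44 + (3 - 1/8*9))*36 = (44 + (3 - 9/8))*36 = (44 + 15/8)*36 = (367/8)*36 = 3303/2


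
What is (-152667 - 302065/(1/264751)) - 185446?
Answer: -79972348928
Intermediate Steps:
(-152667 - 302065/(1/264751)) - 185446 = (-152667 - 302065/1/264751) - 185446 = (-152667 - 302065*264751) - 185446 = (-152667 - 79972010815) - 185446 = -79972163482 - 185446 = -79972348928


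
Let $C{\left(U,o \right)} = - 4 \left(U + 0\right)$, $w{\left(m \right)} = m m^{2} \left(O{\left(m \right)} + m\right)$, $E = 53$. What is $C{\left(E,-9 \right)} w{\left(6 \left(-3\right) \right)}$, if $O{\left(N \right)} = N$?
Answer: $-44509824$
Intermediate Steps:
$w{\left(m \right)} = 2 m^{4}$ ($w{\left(m \right)} = m m^{2} \left(m + m\right) = m^{3} \cdot 2 m = 2 m^{4}$)
$C{\left(U,o \right)} = - 4 U$
$C{\left(E,-9 \right)} w{\left(6 \left(-3\right) \right)} = \left(-4\right) 53 \cdot 2 \left(6 \left(-3\right)\right)^{4} = - 212 \cdot 2 \left(-18\right)^{4} = - 212 \cdot 2 \cdot 104976 = \left(-212\right) 209952 = -44509824$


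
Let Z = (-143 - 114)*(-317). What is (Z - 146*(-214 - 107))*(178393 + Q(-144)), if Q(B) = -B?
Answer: 22912545895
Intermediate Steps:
Z = 81469 (Z = -257*(-317) = 81469)
(Z - 146*(-214 - 107))*(178393 + Q(-144)) = (81469 - 146*(-214 - 107))*(178393 - 1*(-144)) = (81469 - 146*(-321))*(178393 + 144) = (81469 + 46866)*178537 = 128335*178537 = 22912545895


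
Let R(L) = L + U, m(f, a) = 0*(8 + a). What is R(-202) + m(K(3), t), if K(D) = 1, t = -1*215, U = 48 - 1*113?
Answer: -267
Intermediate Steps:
U = -65 (U = 48 - 113 = -65)
t = -215
m(f, a) = 0
R(L) = -65 + L (R(L) = L - 65 = -65 + L)
R(-202) + m(K(3), t) = (-65 - 202) + 0 = -267 + 0 = -267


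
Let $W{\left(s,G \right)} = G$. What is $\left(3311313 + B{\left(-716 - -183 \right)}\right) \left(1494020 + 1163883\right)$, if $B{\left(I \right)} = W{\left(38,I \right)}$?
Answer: $8799732094340$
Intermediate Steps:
$B{\left(I \right)} = I$
$\left(3311313 + B{\left(-716 - -183 \right)}\right) \left(1494020 + 1163883\right) = \left(3311313 - 533\right) \left(1494020 + 1163883\right) = \left(3311313 + \left(-716 + 183\right)\right) 2657903 = \left(3311313 - 533\right) 2657903 = 3310780 \cdot 2657903 = 8799732094340$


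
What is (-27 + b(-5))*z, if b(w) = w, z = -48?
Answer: 1536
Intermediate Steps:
(-27 + b(-5))*z = (-27 - 5)*(-48) = -32*(-48) = 1536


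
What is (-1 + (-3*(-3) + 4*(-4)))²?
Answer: 64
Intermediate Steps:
(-1 + (-3*(-3) + 4*(-4)))² = (-1 + (9 - 16))² = (-1 - 7)² = (-8)² = 64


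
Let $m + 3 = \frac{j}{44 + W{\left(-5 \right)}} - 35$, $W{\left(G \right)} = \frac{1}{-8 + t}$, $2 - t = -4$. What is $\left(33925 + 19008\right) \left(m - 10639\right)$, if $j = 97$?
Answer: $- \frac{49159141765}{87} \approx -5.6505 \cdot 10^{8}$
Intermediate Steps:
$t = 6$ ($t = 2 - -4 = 2 + 4 = 6$)
$W{\left(G \right)} = - \frac{1}{2}$ ($W{\left(G \right)} = \frac{1}{-8 + 6} = \frac{1}{-2} = - \frac{1}{2}$)
$m = - \frac{3112}{87}$ ($m = -3 - \left(35 - \frac{97}{44 - \frac{1}{2}}\right) = -3 - \left(35 - \frac{97}{\frac{87}{2}}\right) = -3 + \left(97 \cdot \frac{2}{87} - 35\right) = -3 + \left(\frac{194}{87} - 35\right) = -3 - \frac{2851}{87} = - \frac{3112}{87} \approx -35.77$)
$\left(33925 + 19008\right) \left(m - 10639\right) = \left(33925 + 19008\right) \left(- \frac{3112}{87} - 10639\right) = 52933 \left(- \frac{928705}{87}\right) = - \frac{49159141765}{87}$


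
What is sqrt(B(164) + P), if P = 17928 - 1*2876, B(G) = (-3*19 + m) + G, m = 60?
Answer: 3*sqrt(1691) ≈ 123.37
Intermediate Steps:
B(G) = 3 + G (B(G) = (-3*19 + 60) + G = (-57 + 60) + G = 3 + G)
P = 15052 (P = 17928 - 2876 = 15052)
sqrt(B(164) + P) = sqrt((3 + 164) + 15052) = sqrt(167 + 15052) = sqrt(15219) = 3*sqrt(1691)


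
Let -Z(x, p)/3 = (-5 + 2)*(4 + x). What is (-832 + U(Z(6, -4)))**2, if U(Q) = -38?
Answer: 756900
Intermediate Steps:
Z(x, p) = 36 + 9*x (Z(x, p) = -3*(-5 + 2)*(4 + x) = -(-9)*(4 + x) = -3*(-12 - 3*x) = 36 + 9*x)
(-832 + U(Z(6, -4)))**2 = (-832 - 38)**2 = (-870)**2 = 756900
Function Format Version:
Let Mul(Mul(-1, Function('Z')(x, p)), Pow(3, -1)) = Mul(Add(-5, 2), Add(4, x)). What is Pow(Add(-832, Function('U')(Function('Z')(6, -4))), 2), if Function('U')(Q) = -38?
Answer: 756900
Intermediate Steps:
Function('Z')(x, p) = Add(36, Mul(9, x)) (Function('Z')(x, p) = Mul(-3, Mul(Add(-5, 2), Add(4, x))) = Mul(-3, Mul(-3, Add(4, x))) = Mul(-3, Add(-12, Mul(-3, x))) = Add(36, Mul(9, x)))
Pow(Add(-832, Function('U')(Function('Z')(6, -4))), 2) = Pow(Add(-832, -38), 2) = Pow(-870, 2) = 756900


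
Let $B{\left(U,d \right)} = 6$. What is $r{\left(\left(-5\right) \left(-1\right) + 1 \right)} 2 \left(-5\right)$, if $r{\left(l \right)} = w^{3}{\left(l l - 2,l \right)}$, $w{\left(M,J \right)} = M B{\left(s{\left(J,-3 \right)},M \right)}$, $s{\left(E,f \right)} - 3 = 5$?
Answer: $-84896640$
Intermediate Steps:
$s{\left(E,f \right)} = 8$ ($s{\left(E,f \right)} = 3 + 5 = 8$)
$w{\left(M,J \right)} = 6 M$ ($w{\left(M,J \right)} = M 6 = 6 M$)
$r{\left(l \right)} = \left(-12 + 6 l^{2}\right)^{3}$ ($r{\left(l \right)} = \left(6 \left(l l - 2\right)\right)^{3} = \left(6 \left(l^{2} - 2\right)\right)^{3} = \left(6 \left(-2 + l^{2}\right)\right)^{3} = \left(-12 + 6 l^{2}\right)^{3}$)
$r{\left(\left(-5\right) \left(-1\right) + 1 \right)} 2 \left(-5\right) = 216 \left(-2 + \left(\left(-5\right) \left(-1\right) + 1\right)^{2}\right)^{3} \cdot 2 \left(-5\right) = 216 \left(-2 + \left(5 + 1\right)^{2}\right)^{3} \cdot 2 \left(-5\right) = 216 \left(-2 + 6^{2}\right)^{3} \cdot 2 \left(-5\right) = 216 \left(-2 + 36\right)^{3} \cdot 2 \left(-5\right) = 216 \cdot 34^{3} \cdot 2 \left(-5\right) = 216 \cdot 39304 \cdot 2 \left(-5\right) = 8489664 \cdot 2 \left(-5\right) = 16979328 \left(-5\right) = -84896640$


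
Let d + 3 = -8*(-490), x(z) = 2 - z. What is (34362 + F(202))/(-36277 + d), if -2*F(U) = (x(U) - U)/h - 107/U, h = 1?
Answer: -13963559/13073440 ≈ -1.0681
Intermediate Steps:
d = 3917 (d = -3 - 8*(-490) = -3 + 3920 = 3917)
F(U) = -1 + U + 107/(2*U) (F(U) = -(((2 - U) - U)/1 - 107/U)/2 = -((2 - 2*U)*1 - 107/U)/2 = -((2 - 2*U) - 107/U)/2 = -(2 - 107/U - 2*U)/2 = -1 + U + 107/(2*U))
(34362 + F(202))/(-36277 + d) = (34362 + (-1 + 202 + (107/2)/202))/(-36277 + 3917) = (34362 + (-1 + 202 + (107/2)*(1/202)))/(-32360) = (34362 + (-1 + 202 + 107/404))*(-1/32360) = (34362 + 81311/404)*(-1/32360) = (13963559/404)*(-1/32360) = -13963559/13073440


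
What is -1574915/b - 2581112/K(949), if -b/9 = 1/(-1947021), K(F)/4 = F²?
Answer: -920532074112938239/2701803 ≈ -3.4071e+11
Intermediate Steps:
K(F) = 4*F²
b = 3/649007 (b = -9/(-1947021) = -9*(-1/1947021) = 3/649007 ≈ 4.6224e-6)
-1574915/b - 2581112/K(949) = -1574915/3/649007 - 2581112/(4*949²) = -1574915*649007/3 - 2581112/(4*900601) = -1022130859405/3 - 2581112/3602404 = -1022130859405/3 - 2581112*1/3602404 = -1022130859405/3 - 645278/900601 = -920532074112938239/2701803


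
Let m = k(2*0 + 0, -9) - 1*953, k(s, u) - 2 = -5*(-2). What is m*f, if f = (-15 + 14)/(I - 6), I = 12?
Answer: 941/6 ≈ 156.83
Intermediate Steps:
k(s, u) = 12 (k(s, u) = 2 - 5*(-2) = 2 + 10 = 12)
m = -941 (m = 12 - 1*953 = 12 - 953 = -941)
f = -⅙ (f = (-15 + 14)/(12 - 6) = -1/6 = -1*⅙ = -⅙ ≈ -0.16667)
m*f = -941*(-⅙) = 941/6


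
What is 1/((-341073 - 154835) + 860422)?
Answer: 1/364514 ≈ 2.7434e-6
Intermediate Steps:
1/((-341073 - 154835) + 860422) = 1/(-495908 + 860422) = 1/364514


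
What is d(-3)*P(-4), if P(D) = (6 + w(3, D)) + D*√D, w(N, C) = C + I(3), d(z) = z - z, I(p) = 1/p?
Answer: 0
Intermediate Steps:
I(p) = 1/p
d(z) = 0
w(N, C) = ⅓ + C (w(N, C) = C + 1/3 = C + ⅓ = ⅓ + C)
P(D) = 19/3 + D + D^(3/2) (P(D) = (6 + (⅓ + D)) + D*√D = (19/3 + D) + D^(3/2) = 19/3 + D + D^(3/2))
d(-3)*P(-4) = 0*(19/3 - 4 + (-4)^(3/2)) = 0*(19/3 - 4 - 8*I) = 0*(7/3 - 8*I) = 0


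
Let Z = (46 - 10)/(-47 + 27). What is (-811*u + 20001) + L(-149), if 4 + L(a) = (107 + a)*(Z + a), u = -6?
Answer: 155983/5 ≈ 31197.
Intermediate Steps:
Z = -9/5 (Z = 36/(-20) = 36*(-1/20) = -9/5 ≈ -1.8000)
L(a) = -4 + (107 + a)*(-9/5 + a)
(-811*u + 20001) + L(-149) = (-811*(-6) + 20001) + (-983/5 + (-149)**2 + (526/5)*(-149)) = (4866 + 20001) + (-983/5 + 22201 - 78374/5) = 24867 + 31648/5 = 155983/5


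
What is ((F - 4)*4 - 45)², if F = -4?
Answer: 5929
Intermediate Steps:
((F - 4)*4 - 45)² = ((-4 - 4)*4 - 45)² = (-8*4 - 45)² = (-32 - 45)² = (-77)² = 5929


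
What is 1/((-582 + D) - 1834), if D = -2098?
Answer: -1/4514 ≈ -0.00022153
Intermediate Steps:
1/((-582 + D) - 1834) = 1/((-582 - 2098) - 1834) = 1/(-2680 - 1834) = 1/(-4514) = -1/4514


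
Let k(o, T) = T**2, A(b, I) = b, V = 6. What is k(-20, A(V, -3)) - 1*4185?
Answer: -4149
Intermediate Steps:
k(-20, A(V, -3)) - 1*4185 = 6**2 - 1*4185 = 36 - 4185 = -4149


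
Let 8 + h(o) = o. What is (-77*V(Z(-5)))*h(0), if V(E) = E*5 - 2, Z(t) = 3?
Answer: 8008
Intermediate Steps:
h(o) = -8 + o
V(E) = -2 + 5*E (V(E) = 5*E - 2 = -2 + 5*E)
(-77*V(Z(-5)))*h(0) = (-77*(-2 + 5*3))*(-8 + 0) = -77*(-2 + 15)*(-8) = -77*13*(-8) = -1001*(-8) = 8008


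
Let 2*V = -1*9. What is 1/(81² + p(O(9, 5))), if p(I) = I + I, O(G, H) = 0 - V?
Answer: 1/6570 ≈ 0.00015221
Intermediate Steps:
V = -9/2 (V = (-1*9)/2 = (½)*(-9) = -9/2 ≈ -4.5000)
O(G, H) = 9/2 (O(G, H) = 0 - 1*(-9/2) = 0 + 9/2 = 9/2)
p(I) = 2*I
1/(81² + p(O(9, 5))) = 1/(81² + 2*(9/2)) = 1/(6561 + 9) = 1/6570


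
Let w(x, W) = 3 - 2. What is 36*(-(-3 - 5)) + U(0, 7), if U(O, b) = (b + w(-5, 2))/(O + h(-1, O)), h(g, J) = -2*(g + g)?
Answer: 290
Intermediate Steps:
w(x, W) = 1
h(g, J) = -4*g
U(O, b) = (1 + b)/(4 + O) (U(O, b) = (b + 1)/(O - 4*(-1)) = (1 + b)/(O + 4) = (1 + b)/(4 + O))
36*(-(-3 - 5)) + U(0, 7) = 36*(-(-3 - 5)) + (1 + 7)/(4 + 0) = 36*(-1*(-8)) + 8/4 = 36*8 + (¼)*8 = 288 + 2 = 290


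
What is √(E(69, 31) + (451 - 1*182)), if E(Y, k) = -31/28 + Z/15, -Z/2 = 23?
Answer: √11678835/210 ≈ 16.273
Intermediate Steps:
Z = -46 (Z = -2*23 = -46)
E(Y, k) = -1753/420 (E(Y, k) = -31/28 - 46/15 = -1753/420)
√(E(69, 31) + (451 - 1*182)) = √(-1753/420 + (451 - 1*182)) = √(-1753/420 + (451 - 182)) = √(-1753/420 + 269) = √(111227/420) = √11678835/210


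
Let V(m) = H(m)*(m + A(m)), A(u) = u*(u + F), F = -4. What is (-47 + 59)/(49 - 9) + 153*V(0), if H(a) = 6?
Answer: 3/10 ≈ 0.30000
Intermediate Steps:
A(u) = u*(-4 + u) (A(u) = u*(u - 4) = u*(-4 + u))
V(m) = 6*m + 6*m*(-4 + m) (V(m) = 6*(m + m*(-4 + m)) = 6*m + 6*m*(-4 + m))
(-47 + 59)/(49 - 9) + 153*V(0) = (-47 + 59)/(49 - 9) + 153*(6*0*(-3 + 0)) = 12/40 + 153*(6*0*(-3)) = 12*(1/40) + 153*0 = 3/10 + 0 = 3/10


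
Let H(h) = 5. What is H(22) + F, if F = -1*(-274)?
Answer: 279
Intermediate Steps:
F = 274
H(22) + F = 5 + 274 = 279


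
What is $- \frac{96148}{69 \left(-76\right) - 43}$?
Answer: $\frac{96148}{5287} \approx 18.186$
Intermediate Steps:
$- \frac{96148}{69 \left(-76\right) - 43} = - \frac{96148}{-5244 - 43} = - \frac{96148}{-5287} = \left(-96148\right) \left(- \frac{1}{5287}\right) = \frac{96148}{5287}$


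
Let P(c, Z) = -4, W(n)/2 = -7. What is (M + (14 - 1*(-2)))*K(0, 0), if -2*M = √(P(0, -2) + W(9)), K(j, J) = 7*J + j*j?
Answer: 0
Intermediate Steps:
W(n) = -14 (W(n) = 2*(-7) = -14)
K(j, J) = j² + 7*J (K(j, J) = 7*J + j² = j² + 7*J)
M = -3*I*√2/2 (M = -√(-4 - 14)/2 = -3*I*√2/2 ≈ -2.1213*I)
(M + (14 - 1*(-2)))*K(0, 0) = (-3*I*√2/2 + (14 - 1*(-2)))*(0² + 7*0) = (-3*I*√2/2 + (14 + 2))*(0 + 0) = (-3*I*√2/2 + 16)*0 = (16 - 3*I*√2/2)*0 = 0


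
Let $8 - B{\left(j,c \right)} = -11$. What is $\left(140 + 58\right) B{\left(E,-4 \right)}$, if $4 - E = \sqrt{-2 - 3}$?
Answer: $3762$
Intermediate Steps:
$E = 4 - i \sqrt{5}$ ($E = 4 - \sqrt{-2 - 3} = 4 - \sqrt{-5} = 4 - i \sqrt{5} \approx 4.0 - 2.2361 i$)
$B{\left(j,c \right)} = 19$ ($B{\left(j,c \right)} = 8 - -11 = 8 + 11 = 19$)
$\left(140 + 58\right) B{\left(E,-4 \right)} = \left(140 + 58\right) 19 = 198 \cdot 19 = 3762$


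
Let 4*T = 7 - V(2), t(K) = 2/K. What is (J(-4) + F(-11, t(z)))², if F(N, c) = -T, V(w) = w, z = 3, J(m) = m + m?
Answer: 1369/16 ≈ 85.563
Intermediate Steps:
J(m) = 2*m
T = 5/4 (T = (7 - 1*2)/4 = (7 - 2)/4 = (¼)*5 = 5/4 ≈ 1.2500)
F(N, c) = -5/4 (F(N, c) = -1*5/4 = -5/4)
(J(-4) + F(-11, t(z)))² = (2*(-4) - 5/4)² = (-8 - 5/4)² = (-37/4)² = 1369/16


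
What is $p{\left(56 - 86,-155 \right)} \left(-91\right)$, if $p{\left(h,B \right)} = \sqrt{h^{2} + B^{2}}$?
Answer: $- 455 \sqrt{997} \approx -14367.0$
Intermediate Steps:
$p{\left(h,B \right)} = \sqrt{B^{2} + h^{2}}$
$p{\left(56 - 86,-155 \right)} \left(-91\right) = \sqrt{\left(-155\right)^{2} + \left(56 - 86\right)^{2}} \left(-91\right) = \sqrt{24025 + \left(56 - 86\right)^{2}} \left(-91\right) = \sqrt{24025 + \left(-30\right)^{2}} \left(-91\right) = \sqrt{24025 + 900} \left(-91\right) = \sqrt{24925} \left(-91\right) = 5 \sqrt{997} \left(-91\right) = - 455 \sqrt{997}$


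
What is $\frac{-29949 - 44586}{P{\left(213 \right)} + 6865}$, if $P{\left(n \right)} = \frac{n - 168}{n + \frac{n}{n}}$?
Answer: $- \frac{3190098}{293831} \approx -10.857$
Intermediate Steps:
$P{\left(n \right)} = \frac{-168 + n}{1 + n}$ ($P{\left(n \right)} = \frac{-168 + n}{n + 1} = \frac{-168 + n}{1 + n}$)
$\frac{-29949 - 44586}{P{\left(213 \right)} + 6865} = \frac{-29949 - 44586}{\frac{-168 + 213}{1 + 213} + 6865} = - \frac{74535}{\frac{1}{214} \cdot 45 + 6865} = - \frac{74535}{\frac{45}{214} + 6865} = - \frac{74535}{\frac{1469155}{214}} = \left(-74535\right) \frac{214}{1469155} = - \frac{3190098}{293831}$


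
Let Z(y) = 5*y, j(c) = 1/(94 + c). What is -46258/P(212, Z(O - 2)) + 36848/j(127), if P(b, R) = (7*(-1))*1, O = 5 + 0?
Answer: 57050114/7 ≈ 8.1500e+6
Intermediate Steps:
O = 5
P(b, R) = -7 (P(b, R) = -7*1 = -7)
-46258/P(212, Z(O - 2)) + 36848/j(127) = -46258/(-7) + 36848/(1/(94 + 127)) = -46258*(-⅐) + 36848/(1/221) = 46258/7 + 36848/(1/221) = 46258/7 + 36848*221 = 46258/7 + 8143408 = 57050114/7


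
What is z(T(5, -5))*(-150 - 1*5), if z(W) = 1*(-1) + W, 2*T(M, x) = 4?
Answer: -155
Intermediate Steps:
T(M, x) = 2 (T(M, x) = (½)*4 = 2)
z(W) = -1 + W
z(T(5, -5))*(-150 - 1*5) = (-1 + 2)*(-150 - 1*5) = 1*(-150 - 5) = 1*(-155) = -155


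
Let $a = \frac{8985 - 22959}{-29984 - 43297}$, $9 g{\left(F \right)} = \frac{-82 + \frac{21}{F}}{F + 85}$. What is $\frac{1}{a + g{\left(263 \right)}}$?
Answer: $\frac{20120910732}{3310589413} \approx 6.0777$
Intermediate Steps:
$g{\left(F \right)} = \frac{-82 + \frac{21}{F}}{9 \left(85 + F\right)}$ ($g{\left(F \right)} = \frac{\left(-82 + \frac{21}{F}\right) \frac{1}{F + 85}}{9} = \frac{\left(-82 + \frac{21}{F}\right) \frac{1}{85 + F}}{9} = \frac{\frac{1}{85 + F} \left(-82 + \frac{21}{F}\right)}{9} = \frac{-82 + \frac{21}{F}}{9 \left(85 + F\right)}$)
$a = \frac{4658}{24427}$ ($a = - \frac{13974}{-73281} = \left(-13974\right) \left(- \frac{1}{73281}\right) = \frac{4658}{24427} \approx 0.19069$)
$\frac{1}{a + g{\left(263 \right)}} = \frac{1}{\frac{4658}{24427} + \frac{21 - 21566}{9 \cdot 263 \left(85 + 263\right)}} = \frac{1}{\frac{4658}{24427} + \frac{1}{9} \cdot \frac{1}{263} \cdot \frac{1}{348} \left(21 - 21566\right)} = \frac{1}{\frac{4658}{24427} + \frac{1}{9} \cdot \frac{1}{263} \cdot \frac{1}{348} \left(-21545\right)} = \frac{1}{\frac{4658}{24427} - \frac{21545}{823716}} = \frac{1}{\frac{3310589413}{20120910732}} = \frac{20120910732}{3310589413}$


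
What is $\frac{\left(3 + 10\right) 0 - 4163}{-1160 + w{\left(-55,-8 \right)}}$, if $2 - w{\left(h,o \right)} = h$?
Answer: $\frac{4163}{1103} \approx 3.7743$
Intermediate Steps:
$w{\left(h,o \right)} = 2 - h$
$\frac{\left(3 + 10\right) 0 - 4163}{-1160 + w{\left(-55,-8 \right)}} = \frac{\left(3 + 10\right) 0 - 4163}{-1160 + \left(2 - -55\right)} = \frac{13 \cdot 0 - 4163}{-1160 + \left(2 + 55\right)} = \frac{0 - 4163}{-1160 + 57} = - \frac{4163}{-1103} = \left(-4163\right) \left(- \frac{1}{1103}\right) = \frac{4163}{1103}$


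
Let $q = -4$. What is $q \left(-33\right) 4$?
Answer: $528$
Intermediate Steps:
$q \left(-33\right) 4 = \left(-4\right) \left(-33\right) 4 = 132 \cdot 4 = 528$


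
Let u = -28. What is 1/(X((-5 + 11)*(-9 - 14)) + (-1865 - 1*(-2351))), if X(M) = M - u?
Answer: 1/376 ≈ 0.0026596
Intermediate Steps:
X(M) = 28 + M (X(M) = M - 1*(-28) = M + 28 = 28 + M)
1/(X((-5 + 11)*(-9 - 14)) + (-1865 - 1*(-2351))) = 1/((28 + (-5 + 11)*(-9 - 14)) + (-1865 - 1*(-2351))) = 1/((28 + 6*(-23)) + (-1865 + 2351)) = 1/((28 - 138) + 486) = 1/(-110 + 486) = 1/376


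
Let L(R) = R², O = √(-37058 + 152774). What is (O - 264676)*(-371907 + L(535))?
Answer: 22677969032 - 171364*√28929 ≈ 2.2649e+10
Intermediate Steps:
O = 2*√28929 (O = √115716 = 2*√28929 ≈ 340.17)
(O - 264676)*(-371907 + L(535)) = (2*√28929 - 264676)*(-371907 + 535²) = (-264676 + 2*√28929)*(-371907 + 286225) = (-264676 + 2*√28929)*(-85682) = 22677969032 - 171364*√28929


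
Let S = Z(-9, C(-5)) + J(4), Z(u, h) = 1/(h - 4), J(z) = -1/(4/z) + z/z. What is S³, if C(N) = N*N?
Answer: 1/9261 ≈ 0.00010798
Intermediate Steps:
J(z) = 1 - z/4 (J(z) = -z/4 + 1 = 1 - z/4)
C(N) = N²
Z(u, h) = 1/(-4 + h)
S = 1/21 (S = 1/(-4 + (-5)²) + (1 - ¼*4) = 1/(-4 + 25) + (1 - 1) = 1/21 + 0 = 1/21 ≈ 0.047619)
S³ = (1/21)³ = 1/9261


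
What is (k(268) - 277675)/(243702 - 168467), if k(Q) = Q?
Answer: -277407/75235 ≈ -3.6872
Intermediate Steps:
(k(268) - 277675)/(243702 - 168467) = (268 - 277675)/(243702 - 168467) = -277407/75235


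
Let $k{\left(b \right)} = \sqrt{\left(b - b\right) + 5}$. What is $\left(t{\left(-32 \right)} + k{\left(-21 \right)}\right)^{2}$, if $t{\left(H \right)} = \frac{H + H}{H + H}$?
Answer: $\left(1 + \sqrt{5}\right)^{2} \approx 10.472$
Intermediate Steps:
$t{\left(H \right)} = 1$ ($t{\left(H \right)} = \frac{2 H}{2 H} = 2 H \frac{1}{2 H} = 1$)
$k{\left(b \right)} = \sqrt{5}$ ($k{\left(b \right)} = \sqrt{0 + 5} = \sqrt{5}$)
$\left(t{\left(-32 \right)} + k{\left(-21 \right)}\right)^{2} = \left(1 + \sqrt{5}\right)^{2}$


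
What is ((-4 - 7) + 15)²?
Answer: 16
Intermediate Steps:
((-4 - 7) + 15)² = (-11 + 15)² = 4² = 16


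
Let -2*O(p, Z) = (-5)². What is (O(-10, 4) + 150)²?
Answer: 75625/4 ≈ 18906.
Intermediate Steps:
O(p, Z) = -25/2 (O(p, Z) = -½*(-5)² = -½*25 = -25/2)
(O(-10, 4) + 150)² = (-25/2 + 150)² = (275/2)² = 75625/4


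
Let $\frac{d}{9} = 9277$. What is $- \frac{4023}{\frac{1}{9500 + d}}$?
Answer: $-374110839$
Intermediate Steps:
$d = 83493$ ($d = 9 \cdot 9277 = 83493$)
$- \frac{4023}{\frac{1}{9500 + d}} = - \frac{4023}{\frac{1}{9500 + 83493}} = - \frac{4023}{\frac{1}{92993}} = - 4023 \frac{1}{\frac{1}{92993}} = \left(-4023\right) 92993 = -374110839$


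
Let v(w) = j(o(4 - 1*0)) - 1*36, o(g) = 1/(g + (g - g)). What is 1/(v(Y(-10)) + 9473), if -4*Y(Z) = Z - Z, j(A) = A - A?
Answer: 1/9437 ≈ 0.00010597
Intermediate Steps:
o(g) = 1/g (o(g) = 1/(g + 0) = 1/g)
j(A) = 0
Y(Z) = 0 (Y(Z) = -(Z - Z)/4 = -¼*0 = 0)
v(w) = -36 (v(w) = 0 - 1*36 = 0 - 36 = -36)
1/(v(Y(-10)) + 9473) = 1/(-36 + 9473) = 1/9437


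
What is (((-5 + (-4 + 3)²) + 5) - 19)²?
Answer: 324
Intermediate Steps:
(((-5 + (-4 + 3)²) + 5) - 19)² = (((-5 + (-1)²) + 5) - 19)² = (((-5 + 1) + 5) - 19)² = ((-4 + 5) - 19)² = (1 - 19)² = (-18)² = 324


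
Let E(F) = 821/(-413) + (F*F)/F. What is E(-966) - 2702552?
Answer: -1116553755/413 ≈ -2.7035e+6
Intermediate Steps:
E(F) = -821/413 + F (E(F) = 821*(-1/413) + F**2/F = -821/413 + F)
E(-966) - 2702552 = (-821/413 - 966) - 2702552 = -399779/413 - 2702552 = -1116553755/413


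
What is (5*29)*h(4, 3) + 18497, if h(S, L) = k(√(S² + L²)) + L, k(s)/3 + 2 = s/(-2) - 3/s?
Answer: 33427/2 ≈ 16714.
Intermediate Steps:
k(s) = -6 - 9/s - 3*s/2 (k(s) = -6 + 3*(s/(-2) - 3/s) = -6 + 3*(s*(-½) - 3/s) = -6 + 3*(-s/2 - 3/s) = -6 + 3*(-3/s - s/2) = -6 + (-9/s - 3*s/2) = -6 - 9/s - 3*s/2)
h(S, L) = -6 + L - 9/√(L² + S²) - 3*√(L² + S²)/2 (h(S, L) = (-6 - 9/√(S² + L²) - 3*√(S² + L²)/2) + L = (-6 - 9/√(L² + S²) - 3*√(L² + S²)/2) + L = -6 + L - 9/√(L² + S²) - 3*√(L² + S²)/2)
(5*29)*h(4, 3) + 18497 = (5*29)*((-18 + √(3² + 4²)*(-12 - 3*√(3² + 4²) + 2*3))/(2*√(3² + 4²))) + 18497 = 145*((-18 + √(9 + 16)*(-12 - 3*√(9 + 16) + 6))/(2*√(9 + 16))) + 18497 = 145*((-18 + √25*(-12 - 3*√25 + 6))/(2*√25)) + 18497 = 145*((½)*(⅕)*(-18 + 5*(-12 - 3*5 + 6))) + 18497 = 145*((½)*(⅕)*(-18 + 5*(-12 - 15 + 6))) + 18497 = 145*((½)*(⅕)*(-18 + 5*(-21))) + 18497 = 145*((½)*(⅕)*(-18 - 105)) + 18497 = 145*((½)*(⅕)*(-123)) + 18497 = 145*(-123/10) + 18497 = -3567/2 + 18497 = 33427/2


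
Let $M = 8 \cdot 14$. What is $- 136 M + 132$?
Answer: $-15100$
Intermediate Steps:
$M = 112$
$- 136 M + 132 = \left(-136\right) 112 + 132 = -15232 + 132 = -15100$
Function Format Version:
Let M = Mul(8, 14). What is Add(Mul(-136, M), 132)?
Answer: -15100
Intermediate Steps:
M = 112
Add(Mul(-136, M), 132) = Add(Mul(-136, 112), 132) = Add(-15232, 132) = -15100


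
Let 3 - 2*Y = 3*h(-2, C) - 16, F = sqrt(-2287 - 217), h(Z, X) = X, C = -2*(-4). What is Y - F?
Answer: -5/2 - 2*I*sqrt(626) ≈ -2.5 - 50.04*I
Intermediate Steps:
C = 8
F = 2*I*sqrt(626) (F = sqrt(-2504) = 2*I*sqrt(626) ≈ 50.04*I)
Y = -5/2 (Y = 3/2 - (3*8 - 16)/2 = 3/2 - (24 - 16)/2 = 3/2 - 1/2*8 = 3/2 - 4 = -5/2 ≈ -2.5000)
Y - F = -5/2 - 2*I*sqrt(626)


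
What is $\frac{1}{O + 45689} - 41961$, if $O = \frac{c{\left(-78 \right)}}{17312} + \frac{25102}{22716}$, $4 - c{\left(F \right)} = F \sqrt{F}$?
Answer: $\frac{3 \left(- 3097854747 \sqrt{78} + 31414912162318306 i\right)}{- 2246007877222 i + 221481 \sqrt{78}} \approx -41961.0 - 1.4552 \cdot 10^{-11} i$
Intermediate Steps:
$c{\left(F \right)} = 4 - F^{\frac{3}{2}}$ ($c{\left(F \right)} = 4 - F \sqrt{F} = 4 - F^{\frac{3}{2}}$)
$O = \frac{27166043}{24578712} + \frac{39 i \sqrt{78}}{8656}$ ($O = \frac{4 - \left(-78\right)^{\frac{3}{2}}}{17312} + \frac{25102}{22716} = \left(4 - - 78 i \sqrt{78}\right) \frac{1}{17312} + 25102 \cdot \frac{1}{22716} = \left(4 + 78 i \sqrt{78}\right) \frac{1}{17312} + \frac{12551}{11358} = \left(\frac{1}{4328} + \frac{39 i \sqrt{78}}{8656}\right) + \frac{12551}{11358} = \frac{27166043}{24578712} + \frac{39 i \sqrt{78}}{8656} \approx 1.1053 + 0.039792 i$)
$\frac{1}{O + 45689} - 41961 = \frac{1}{\left(\frac{27166043}{24578712} + \frac{39 i \sqrt{78}}{8656}\right) + 45689} - 41961 = \frac{1}{\frac{1123003938611}{24578712} + \frac{39 i \sqrt{78}}{8656}} - 41961 = -41961 + \frac{1}{\frac{1123003938611}{24578712} + \frac{39 i \sqrt{78}}{8656}}$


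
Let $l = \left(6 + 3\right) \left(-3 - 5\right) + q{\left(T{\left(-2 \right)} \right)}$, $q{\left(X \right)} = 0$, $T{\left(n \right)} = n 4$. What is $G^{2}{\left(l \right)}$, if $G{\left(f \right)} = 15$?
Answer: $225$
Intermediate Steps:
$T{\left(n \right)} = 4 n$
$l = -72$ ($l = \left(6 + 3\right) \left(-3 - 5\right) + 0 = 9 \left(-8\right) + 0 = -72 + 0 = -72$)
$G^{2}{\left(l \right)} = 15^{2} = 225$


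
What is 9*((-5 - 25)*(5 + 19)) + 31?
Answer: -6449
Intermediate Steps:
9*((-5 - 25)*(5 + 19)) + 31 = 9*(-30*24) + 31 = 9*(-720) + 31 = -6480 + 31 = -6449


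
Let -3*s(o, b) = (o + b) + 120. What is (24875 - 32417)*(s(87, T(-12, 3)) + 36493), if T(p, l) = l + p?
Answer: -274732434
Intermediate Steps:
s(o, b) = -40 - b/3 - o/3 (s(o, b) = -((o + b) + 120)/3 = -((b + o) + 120)/3 = -(120 + b + o)/3 = -40 - b/3 - o/3)
(24875 - 32417)*(s(87, T(-12, 3)) + 36493) = (24875 - 32417)*((-40 - (3 - 12)/3 - 1/3*87) + 36493) = -7542*((-40 - 1/3*(-9) - 29) + 36493) = -7542*((-40 + 3 - 29) + 36493) = -7542*(-66 + 36493) = -7542*36427 = -274732434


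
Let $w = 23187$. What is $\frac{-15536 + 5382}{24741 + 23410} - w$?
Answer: $- \frac{1116487391}{48151} \approx -23187.0$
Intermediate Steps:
$\frac{-15536 + 5382}{24741 + 23410} - w = \frac{-15536 + 5382}{24741 + 23410} - 23187 = - \frac{10154}{48151} - 23187 = - \frac{1116487391}{48151}$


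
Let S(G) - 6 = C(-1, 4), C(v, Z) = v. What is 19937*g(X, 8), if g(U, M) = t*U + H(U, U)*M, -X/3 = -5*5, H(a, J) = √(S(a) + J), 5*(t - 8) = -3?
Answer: 11065035 + 637984*√5 ≈ 1.2492e+7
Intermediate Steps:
S(G) = 5 (S(G) = 6 - 1 = 5)
t = 37/5 (t = 8 + (⅕)*(-3) = 8 - ⅗ = 37/5 ≈ 7.4000)
H(a, J) = √(5 + J)
X = 75 (X = -(-15)*5 = -3*(-25) = 75)
g(U, M) = 37*U/5 + M*√(5 + U) (g(U, M) = 37*U/5 + √(5 + U)*M = 37*U/5 + M*√(5 + U))
19937*g(X, 8) = 19937*((37/5)*75 + 8*√(5 + 75)) = 19937*(555 + 8*√80) = 19937*(555 + 8*(4*√5)) = 19937*(555 + 32*√5) = 11065035 + 637984*√5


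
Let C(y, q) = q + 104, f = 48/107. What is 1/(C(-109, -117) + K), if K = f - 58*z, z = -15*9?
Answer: 107/836467 ≈ 0.00012792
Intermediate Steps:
f = 48/107 (f = 48*(1/107) = 48/107 ≈ 0.44860)
z = -135
C(y, q) = 104 + q
K = 837858/107 (K = 48/107 - 58*(-135) = 48/107 + 7830 = 837858/107 ≈ 7830.4)
1/(C(-109, -117) + K) = 1/((104 - 117) + 837858/107) = 1/(-13 + 837858/107) = 1/(836467/107) = 107/836467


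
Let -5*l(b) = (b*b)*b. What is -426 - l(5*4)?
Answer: 1174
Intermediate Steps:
l(b) = -b³/5 (l(b) = -b*b*b/5 = -b²*b/5 = -b³/5)
-426 - l(5*4) = -426 - (-1)*(5*4)³/5 = -426 - (-1)*20³/5 = -426 - (-1)*8000/5 = -426 - 1*(-1600) = -426 + 1600 = 1174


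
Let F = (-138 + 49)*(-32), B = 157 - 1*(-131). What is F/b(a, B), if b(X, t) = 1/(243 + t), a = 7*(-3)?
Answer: 1512288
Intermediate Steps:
B = 288 (B = 157 + 131 = 288)
a = -21
F = 2848 (F = -89*(-32) = 2848)
F/b(a, B) = 2848/(1/(243 + 288)) = 2848/(1/531) = 2848*531 = 1512288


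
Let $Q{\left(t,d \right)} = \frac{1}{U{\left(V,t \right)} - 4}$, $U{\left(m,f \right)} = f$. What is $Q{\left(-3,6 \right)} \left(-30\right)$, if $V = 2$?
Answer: $\frac{30}{7} \approx 4.2857$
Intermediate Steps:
$Q{\left(t,d \right)} = \frac{1}{-4 + t}$ ($Q{\left(t,d \right)} = \frac{1}{t - 4} = \frac{1}{-4 + t}$)
$Q{\left(-3,6 \right)} \left(-30\right) = \frac{1}{-4 - 3} \left(-30\right) = \frac{1}{-7} \left(-30\right) = \left(- \frac{1}{7}\right) \left(-30\right) = \frac{30}{7}$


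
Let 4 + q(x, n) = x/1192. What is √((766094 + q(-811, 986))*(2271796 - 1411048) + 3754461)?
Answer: √58558565703348138/298 ≈ 8.1204e+5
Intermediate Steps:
q(x, n) = -4 + x/1192
√((766094 + q(-811, 986))*(2271796 - 1411048) + 3754461) = √((766094 + (-4 + (1/1192)*(-811)))*(2271796 - 1411048) + 3754461) = √((766094 + (-4 - 811/1192))*860748 + 3754461) = √((766094 - 5579/1192)*860748 + 3754461) = √((913178469/1192)*860748 + 3754461) = √(196504135208703/298 + 3754461) = √(196505254038081/298) = √58558565703348138/298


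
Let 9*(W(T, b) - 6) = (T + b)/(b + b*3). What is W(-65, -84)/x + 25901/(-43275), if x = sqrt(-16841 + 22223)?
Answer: -25901/43275 + 18293*sqrt(598)/5425056 ≈ -0.51606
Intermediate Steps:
W(T, b) = 6 + (T + b)/(36*b) (W(T, b) = 6 + ((T + b)/(b + b*3))/9 = 6 + ((T + b)/(b + 3*b))/9 = 6 + ((T + b)/((4*b)))/9 = 6 + ((T + b)*(1/(4*b)))/9 = 6 + ((T + b)/(4*b))/9 = 6 + (T + b)/(36*b))
x = 3*sqrt(598) (x = sqrt(5382) = 3*sqrt(598) ≈ 73.362)
W(-65, -84)/x + 25901/(-43275) = ((1/36)*(-65 + 217*(-84))/(-84))/((3*sqrt(598))) + 25901/(-43275) = ((1/36)*(-1/84)*(-65 - 18228))*(sqrt(598)/1794) + 25901*(-1/43275) = ((1/36)*(-1/84)*(-18293))*(sqrt(598)/1794) - 25901/43275 = 18293*(sqrt(598)/1794)/3024 - 25901/43275 = 18293*sqrt(598)/5425056 - 25901/43275 = -25901/43275 + 18293*sqrt(598)/5425056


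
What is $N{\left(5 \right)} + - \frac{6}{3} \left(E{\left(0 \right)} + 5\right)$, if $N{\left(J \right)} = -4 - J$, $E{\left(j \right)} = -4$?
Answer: $-11$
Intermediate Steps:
$N{\left(5 \right)} + - \frac{6}{3} \left(E{\left(0 \right)} + 5\right) = \left(-4 - 5\right) + - \frac{6}{3} \left(-4 + 5\right) = \left(-4 - 5\right) + \left(-6\right) \frac{1}{3} \cdot 1 = -9 - 2 = -11$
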